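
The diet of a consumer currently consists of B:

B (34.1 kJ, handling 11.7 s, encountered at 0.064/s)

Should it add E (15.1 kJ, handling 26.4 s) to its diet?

No

Current rate: (0.064×34.1)/(1 + 0.064×11.7) = 1.248 kJ/s.
Profitability of E: 15.1/26.4 = 0.572 kJ/s.
0.572 < 1.248, so adding E would lower the average — exclude it.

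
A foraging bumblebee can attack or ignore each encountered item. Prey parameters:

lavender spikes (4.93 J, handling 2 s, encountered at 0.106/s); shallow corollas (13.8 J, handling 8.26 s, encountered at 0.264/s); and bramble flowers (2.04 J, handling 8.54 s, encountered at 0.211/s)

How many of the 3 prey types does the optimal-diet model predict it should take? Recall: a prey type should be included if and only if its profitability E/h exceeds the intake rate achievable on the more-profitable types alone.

Rank by E/h (J/s): lavender spikes 2.46, shallow corollas 1.67, bramble flowers 0.239. Include each in turn until the next type's E/h falls below the running intake rate.
Rate on top 1: 0.4312. shallow corollas: 1.67 > 0.4312 → include.
Rate on top 2: 1.228. bramble flowers: 0.239 < 1.228 → exclude; stop.
Optimal diet: lavender spikes, shallow corollas — 2 of 3 types.

2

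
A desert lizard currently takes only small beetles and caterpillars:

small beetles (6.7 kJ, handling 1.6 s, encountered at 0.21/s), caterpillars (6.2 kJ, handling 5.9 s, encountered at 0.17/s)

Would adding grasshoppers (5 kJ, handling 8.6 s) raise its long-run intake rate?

No

On small beetles and caterpillars alone, R = ΣλE/(1+Σλh) = 2.461/2.339 = 1.052 kJ/s.
grasshoppers: E/h = 5/8.6 = 0.5814 kJ/s.
0.5814 < 1.052, so adding grasshoppers would lower the average — exclude it.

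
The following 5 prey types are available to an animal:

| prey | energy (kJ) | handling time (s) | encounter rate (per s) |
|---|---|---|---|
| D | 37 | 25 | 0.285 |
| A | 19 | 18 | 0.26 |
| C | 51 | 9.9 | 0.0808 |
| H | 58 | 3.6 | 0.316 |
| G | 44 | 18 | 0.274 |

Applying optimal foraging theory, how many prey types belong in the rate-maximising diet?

Profitabilities (E/h, kJ/s): H 16.1, C 5.15, G 2.44, D 1.48, A 1.06. Add prey in this order while the next type's profitability exceeds the intake rate on those already taken.
Rate on top 1: 8.574. C: 5.15 < 8.574 → exclude; stop.
Optimal diet: H — 1 of 5 types.

1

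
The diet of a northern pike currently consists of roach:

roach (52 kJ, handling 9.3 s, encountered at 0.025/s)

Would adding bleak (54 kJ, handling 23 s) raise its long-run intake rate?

Intake rate on the current diet: R = (0.025×52) / (1 + 0.025×9.3) = 1.3/1.232 = 1.055 kJ/s.
bleak: E/h = 54/23 = 2.348 kJ/s.
Since 2.348 > R, including bleak increases the long-run rate.

Yes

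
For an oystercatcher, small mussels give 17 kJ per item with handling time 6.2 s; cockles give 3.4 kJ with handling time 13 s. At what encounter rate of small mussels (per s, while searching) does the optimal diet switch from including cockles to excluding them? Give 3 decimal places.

The zero-one rule: include cockles iff E₂/h₂ > λE₁/(1+λh₁). Equality gives the switch point.
λE₁h₂ = E₂ + λE₂h₁ ⇒ λ = E₂/(E₁h₂ − E₂h₁) = 3.4/(221 − 21.08) = 0.01701 per s.

0.017 per s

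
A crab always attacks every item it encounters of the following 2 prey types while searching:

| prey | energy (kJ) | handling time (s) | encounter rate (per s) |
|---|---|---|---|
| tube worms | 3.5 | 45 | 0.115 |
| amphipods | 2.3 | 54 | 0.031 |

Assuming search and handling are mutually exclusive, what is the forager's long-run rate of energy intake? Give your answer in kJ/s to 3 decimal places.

0.060 kJ/s

Energy encountered per unit search time: 0.115×3.5 + 0.031×2.3 = 0.4738 kJ/s.
Handling time per unit search time: 0.115×45 + 0.031×54 = 6.849.
Rate = 0.4738/(1 + 6.849) = 0.06036 kJ/s.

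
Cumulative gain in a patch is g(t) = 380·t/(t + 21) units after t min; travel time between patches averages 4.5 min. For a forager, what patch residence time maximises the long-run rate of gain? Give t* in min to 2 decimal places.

Maximise g(t)/(T+t): set derivative to zero → g'(t)(T+t) = g(t).
g'(t) = 380·21/(t + 21)². Setting 380·21/(t+21)² = 380t/[(t+21)(4.5+t)] gives 21(4.5+t) = t(t+21), so t² = 21×4.5 = 94.5.
t* = √94.5 = 9.721 min.

9.72 min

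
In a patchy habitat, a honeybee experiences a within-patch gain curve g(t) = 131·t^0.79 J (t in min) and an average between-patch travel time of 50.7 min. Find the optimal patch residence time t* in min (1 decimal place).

190.7 min

Maximise g(t)/(T+t): set derivative to zero → g'(t)(T+t) = g(t).
g'(t) = 0.79·131·t^-0.21. Setting 0.79·131·t^-0.21 = 131·t^0.79/(50.7+t) gives 0.79(50.7+t) = t, so 0.21·t = 0.79×50.7.
t* = 0.79×50.7/0.21 = 190.7 min.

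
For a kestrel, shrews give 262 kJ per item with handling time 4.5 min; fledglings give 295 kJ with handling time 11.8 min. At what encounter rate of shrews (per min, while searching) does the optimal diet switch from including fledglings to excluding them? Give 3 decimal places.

The zero-one rule: include fledglings iff E₂/h₂ > λE₁/(1+λh₁). Equality gives the switch point.
λE₁h₂ = E₂ + λE₂h₁ ⇒ λ = E₂/(E₁h₂ − E₂h₁) = 295/(3092 − 1328) = 0.1672 per min.

0.167 per min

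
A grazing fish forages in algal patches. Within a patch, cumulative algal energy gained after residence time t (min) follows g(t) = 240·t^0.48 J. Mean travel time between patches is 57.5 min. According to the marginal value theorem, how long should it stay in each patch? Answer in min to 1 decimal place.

53.1 min

Optimal t* satisfies g'(t*) = g(t*)/(T + t*).
g'(t) = 0.48·240·t^-0.52. Setting 0.48·240·t^-0.52 = 240·t^0.48/(57.5+t) gives 0.48(57.5+t) = t, so 0.52·t = 0.48×57.5.
t* = 0.48×57.5/0.52 = 53.08 min.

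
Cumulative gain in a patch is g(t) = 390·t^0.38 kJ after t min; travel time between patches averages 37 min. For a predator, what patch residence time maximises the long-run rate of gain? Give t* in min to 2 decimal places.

22.68 min

Maximise g(t)/(T+t): set derivative to zero → g'(t)(T+t) = g(t).
g'(t) = 0.38·390·t^-0.62. Setting 0.38·390·t^-0.62 = 390·t^0.38/(37+t) gives 0.38(37+t) = t, so 0.62·t = 0.38×37.
t* = 0.38×37/0.62 = 22.68 min.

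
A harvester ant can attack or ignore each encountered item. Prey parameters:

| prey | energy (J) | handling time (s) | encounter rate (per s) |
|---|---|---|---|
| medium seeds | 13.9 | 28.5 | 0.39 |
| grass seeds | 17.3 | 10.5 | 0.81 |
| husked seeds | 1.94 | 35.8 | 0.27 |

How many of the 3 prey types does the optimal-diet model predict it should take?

1

Profitabilities (E/h, J/s): grass seeds 1.65, medium seeds 0.488, husked seeds 0.0542. Add prey in this order while the next type's profitability exceeds the intake rate on those already taken.
Rate on top 1: 1.474. medium seeds: 0.488 < 1.474 → exclude; stop.
Optimal diet: grass seeds — 1 of 3 types.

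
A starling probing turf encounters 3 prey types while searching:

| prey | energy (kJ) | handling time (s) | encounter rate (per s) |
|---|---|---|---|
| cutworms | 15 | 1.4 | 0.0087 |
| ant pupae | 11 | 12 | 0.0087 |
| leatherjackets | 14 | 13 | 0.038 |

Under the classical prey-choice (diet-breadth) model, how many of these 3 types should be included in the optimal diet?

E/h in descending order: cutworms 10.7, leatherjackets 1.08, ant pupae 0.917 kJ/s. The optimal diet is the largest prefix of this list for which every included type satisfies E_i/h_i > R on the types above it.
Rate on top 1: 0.1289. leatherjackets: 1.08 > 0.1289 → include.
Rate on top 2: 0.4399. ant pupae: 0.917 > 0.4399 → include.
Optimal diet: cutworms, leatherjackets, ant pupae — 3 of 3 types.

3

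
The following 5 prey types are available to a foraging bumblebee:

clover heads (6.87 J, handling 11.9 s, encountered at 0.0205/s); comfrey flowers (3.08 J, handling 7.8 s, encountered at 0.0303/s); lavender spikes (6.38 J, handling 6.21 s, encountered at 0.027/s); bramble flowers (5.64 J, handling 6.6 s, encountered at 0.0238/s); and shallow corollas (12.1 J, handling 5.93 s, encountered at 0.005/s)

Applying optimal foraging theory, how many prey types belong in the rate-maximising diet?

5

Rank by E/h (J/s): shallow corollas 2.04, lavender spikes 1.03, bramble flowers 0.855, clover heads 0.577, comfrey flowers 0.395. Include each in turn until the next type's E/h falls below the running intake rate.
Rate on top 1: 0.05876. lavender spikes: 1.03 > 0.05876 → include.
Rate on top 2: 0.1944. bramble flowers: 0.855 > 0.1944 → include.
Rate on top 3: 0.271. clover heads: 0.577 > 0.271 → include.
Rate on top 4: 0.3177. comfrey flowers: 0.395 > 0.3177 → include.
Optimal diet: shallow corollas, lavender spikes, bramble flowers, clover heads, comfrey flowers — 5 of 5 types.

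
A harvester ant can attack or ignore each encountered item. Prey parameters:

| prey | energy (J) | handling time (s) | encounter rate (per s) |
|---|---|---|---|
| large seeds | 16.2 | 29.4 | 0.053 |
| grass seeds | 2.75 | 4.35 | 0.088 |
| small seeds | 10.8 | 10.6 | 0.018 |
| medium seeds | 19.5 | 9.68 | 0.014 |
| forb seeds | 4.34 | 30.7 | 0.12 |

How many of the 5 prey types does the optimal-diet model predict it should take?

4

E/h in descending order: medium seeds 2.01, small seeds 1.02, grass seeds 0.632, large seeds 0.551, forb seeds 0.141 J/s. The optimal diet is the largest prefix of this list for which every included type satisfies E_i/h_i > R on the types above it.
Rate on top 1: 0.2404. small seeds: 1.02 > 0.2404 → include.
Rate on top 2: 0.3524. grass seeds: 0.632 > 0.3524 → include.
Rate on top 3: 0.4151. large seeds: 0.551 > 0.4151 → include.
Rate on top 4: 0.4799. forb seeds: 0.141 < 0.4799 → exclude; stop.
Optimal diet: medium seeds, small seeds, grass seeds, large seeds — 4 of 5 types.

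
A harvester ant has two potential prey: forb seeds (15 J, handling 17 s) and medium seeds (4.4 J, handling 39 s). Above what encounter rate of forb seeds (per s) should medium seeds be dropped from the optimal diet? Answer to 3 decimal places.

Drop medium seeds once their profitability E₂/h₂ falls below the rate achievable on forb seeds alone: E₂/h₂ = λE₁/(1 + λh₁).
Solve for λ: λE₁h₂ = E₂(1 + λh₁) → λ(E₁h₂ − E₂h₁) = E₂ → λ = E₂/(E₁h₂ − E₂h₁).
λ = 4.4/(15×39 − 4.4×17) = 4.4/510.2 = 0.008624 per s.

0.009 per s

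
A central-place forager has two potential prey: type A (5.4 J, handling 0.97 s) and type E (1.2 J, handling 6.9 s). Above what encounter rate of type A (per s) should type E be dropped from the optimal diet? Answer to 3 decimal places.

0.033 per s

Drop type E once their profitability E₂/h₂ falls below the rate achievable on type A alone: E₂/h₂ = λE₁/(1 + λh₁).
Solve for λ: λE₁h₂ = E₂(1 + λh₁) → λ(E₁h₂ − E₂h₁) = E₂ → λ = E₂/(E₁h₂ − E₂h₁).
λ = 1.2/(5.4×6.9 − 1.2×0.97) = 1.2/36.1 = 0.03324 per s.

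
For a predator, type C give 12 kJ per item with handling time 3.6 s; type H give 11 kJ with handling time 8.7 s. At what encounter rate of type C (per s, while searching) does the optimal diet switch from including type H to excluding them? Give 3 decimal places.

0.170 per s

Drop type H once their profitability E₂/h₂ falls below the rate achievable on type C alone: E₂/h₂ = λE₁/(1 + λh₁).
Solve for λ: λE₁h₂ = E₂(1 + λh₁) → λ(E₁h₂ − E₂h₁) = E₂ → λ = E₂/(E₁h₂ − E₂h₁).
λ = 11/(12×8.7 − 11×3.6) = 11/64.8 = 0.1698 per s.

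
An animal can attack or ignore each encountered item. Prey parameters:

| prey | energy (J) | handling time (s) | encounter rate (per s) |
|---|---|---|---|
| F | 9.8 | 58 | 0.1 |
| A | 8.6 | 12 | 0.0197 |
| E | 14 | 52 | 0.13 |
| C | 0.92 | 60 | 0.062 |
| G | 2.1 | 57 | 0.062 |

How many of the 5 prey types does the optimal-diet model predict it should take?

2

E/h in descending order: A 0.717, E 0.269, F 0.169, G 0.0368, C 0.0153 J/s. The optimal diet is the largest prefix of this list for which every included type satisfies E_i/h_i > R on the types above it.
Rate on top 1: 0.137. E: 0.269 > 0.137 → include.
Rate on top 2: 0.2488. F: 0.169 < 0.2488 → exclude; stop.
Optimal diet: A, E — 2 of 5 types.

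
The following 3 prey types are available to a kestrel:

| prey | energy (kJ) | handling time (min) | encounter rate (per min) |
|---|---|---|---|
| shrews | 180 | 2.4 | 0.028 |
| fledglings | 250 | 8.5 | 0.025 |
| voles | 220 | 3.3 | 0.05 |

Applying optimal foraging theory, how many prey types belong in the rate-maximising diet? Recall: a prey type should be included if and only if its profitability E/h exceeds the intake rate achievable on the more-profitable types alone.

E/h in descending order: shrews 75, voles 66.7, fledglings 29.4 kJ/min. The optimal diet is the largest prefix of this list for which every included type satisfies E_i/h_i > R on the types above it.
Rate on top 1: 4.723. voles: 66.7 > 4.723 → include.
Rate on top 2: 13.02. fledglings: 29.4 > 13.02 → include.
Optimal diet: shrews, voles, fledglings — 3 of 3 types.

3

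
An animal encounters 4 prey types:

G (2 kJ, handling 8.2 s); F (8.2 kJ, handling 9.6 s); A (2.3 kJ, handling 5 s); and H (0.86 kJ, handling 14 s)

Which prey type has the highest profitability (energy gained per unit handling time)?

In descending order of E/h:
F: 8.2/9.6 = 0.854 kJ/s
A: 2.3/5 = 0.46 kJ/s
G: 2/8.2 = 0.244 kJ/s
H: 0.86/14 = 0.0614 kJ/s

F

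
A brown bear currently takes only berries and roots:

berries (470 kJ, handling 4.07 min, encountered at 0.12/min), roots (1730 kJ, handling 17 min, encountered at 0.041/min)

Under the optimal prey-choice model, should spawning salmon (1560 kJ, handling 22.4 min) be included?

Yes

Current rate: (0.12×470 + 0.041×1730)/(1 + 0.12×4.07 + 0.041×17) = 58.26 kJ/min.
spawning salmon: E/h = 1560/22.4 = 69.64 kJ/min.
Since 69.64 > R, including spawning salmon increases the long-run rate.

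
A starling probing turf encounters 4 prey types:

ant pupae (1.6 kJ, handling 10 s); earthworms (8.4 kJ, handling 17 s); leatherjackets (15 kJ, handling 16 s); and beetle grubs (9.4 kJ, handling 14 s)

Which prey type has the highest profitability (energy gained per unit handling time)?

leatherjackets

Profitability E/h (kJ/s): ant pupae = 1.6/10 = 0.16, earthworms = 8.4/17 = 0.494, leatherjackets = 15/16 = 0.938, beetle grubs = 9.4/14 = 0.671.
Ranked: leatherjackets > beetle grubs > earthworms > ant pupae.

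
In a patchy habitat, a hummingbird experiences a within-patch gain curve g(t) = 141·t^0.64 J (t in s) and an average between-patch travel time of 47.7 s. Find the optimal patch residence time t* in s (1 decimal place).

Optimal t* satisfies g'(t*) = g(t*)/(T + t*).
g'(t) = 0.64·141·t^-0.36. Setting 0.64·141·t^-0.36 = 141·t^0.64/(47.7+t) gives 0.64(47.7+t) = t, so 0.36·t = 0.64×47.7.
t* = 0.64×47.7/0.36 = 84.8 s.

84.8 s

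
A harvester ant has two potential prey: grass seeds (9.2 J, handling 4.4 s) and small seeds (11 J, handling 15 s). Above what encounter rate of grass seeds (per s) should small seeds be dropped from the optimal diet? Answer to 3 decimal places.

0.123 per s

At the threshold, the rate on grass seeds alone equals the profitability of small seeds: λ·9.2/(1 + λ·4.4) = 11/15 = 0.7333.
Rearranging, λ(9.2 − 0.7333×4.4) = 0.7333, so λ = 0.7333/5.973 = 0.1228 per s.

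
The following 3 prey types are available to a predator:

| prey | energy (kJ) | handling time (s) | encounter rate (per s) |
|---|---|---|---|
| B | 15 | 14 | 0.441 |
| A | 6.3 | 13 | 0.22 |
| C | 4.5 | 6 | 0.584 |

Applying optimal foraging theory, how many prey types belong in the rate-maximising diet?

E/h in descending order: B 1.07, C 0.75, A 0.485 kJ/s. The optimal diet is the largest prefix of this list for which every included type satisfies E_i/h_i > R on the types above it.
Rate on top 1: 0.9221. C: 0.75 < 0.9221 → exclude; stop.
Optimal diet: B — 1 of 3 types.

1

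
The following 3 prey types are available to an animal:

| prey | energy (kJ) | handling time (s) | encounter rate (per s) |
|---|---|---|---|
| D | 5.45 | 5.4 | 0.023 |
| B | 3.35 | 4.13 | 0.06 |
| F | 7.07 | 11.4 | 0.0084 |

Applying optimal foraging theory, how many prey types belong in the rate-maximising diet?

E/h in descending order: D 1.01, B 0.811, F 0.62 kJ/s. The optimal diet is the largest prefix of this list for which every included type satisfies E_i/h_i > R on the types above it.
Rate on top 1: 0.1115. B: 0.811 > 0.1115 → include.
Rate on top 2: 0.2379. F: 0.62 > 0.2379 → include.
Optimal diet: D, B, F — 3 of 3 types.

3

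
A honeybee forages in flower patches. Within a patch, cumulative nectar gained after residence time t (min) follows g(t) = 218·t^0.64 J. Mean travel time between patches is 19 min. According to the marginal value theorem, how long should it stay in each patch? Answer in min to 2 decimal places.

33.78 min

Maximise g(t)/(T+t): set derivative to zero → g'(t)(T+t) = g(t).
g'(t) = 0.64·218·t^-0.36. Setting 0.64·218·t^-0.36 = 218·t^0.64/(19+t) gives 0.64(19+t) = t, so 0.36·t = 0.64×19.
t* = 0.64×19/0.36 = 33.78 min.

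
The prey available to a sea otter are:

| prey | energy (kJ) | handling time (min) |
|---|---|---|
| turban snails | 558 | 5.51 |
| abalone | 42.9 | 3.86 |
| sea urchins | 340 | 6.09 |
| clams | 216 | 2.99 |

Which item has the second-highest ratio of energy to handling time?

In descending order of E/h:
turban snails: 558/5.51 = 101 kJ/min
clams: 216/2.99 = 72.2 kJ/min
sea urchins: 340/6.09 = 55.8 kJ/min
abalone: 42.9/3.86 = 11.1 kJ/min

clams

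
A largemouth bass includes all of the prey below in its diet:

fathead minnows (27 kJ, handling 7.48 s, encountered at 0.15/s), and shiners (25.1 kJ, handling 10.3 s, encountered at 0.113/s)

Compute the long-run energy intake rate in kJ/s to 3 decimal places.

2.096 kJ/s

R = (0.15×27 + 0.113×25.1) / (1 + 0.15×7.48 + 0.113×10.3) = 6.886/3.286 = 2.096 kJ/s.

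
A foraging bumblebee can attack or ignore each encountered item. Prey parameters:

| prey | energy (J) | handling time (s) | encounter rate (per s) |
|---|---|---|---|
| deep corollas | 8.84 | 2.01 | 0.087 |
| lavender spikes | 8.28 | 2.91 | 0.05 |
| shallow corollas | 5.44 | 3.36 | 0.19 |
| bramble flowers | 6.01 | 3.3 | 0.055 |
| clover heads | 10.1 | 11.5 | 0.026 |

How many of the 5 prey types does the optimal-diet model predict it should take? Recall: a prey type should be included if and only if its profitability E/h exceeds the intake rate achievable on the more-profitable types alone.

Rank by E/h (J/s): deep corollas 4.4, lavender spikes 2.85, bramble flowers 1.82, shallow corollas 1.62, clover heads 0.878. Include each in turn until the next type's E/h falls below the running intake rate.
Rate on top 1: 0.6546. lavender spikes: 2.85 > 0.6546 → include.
Rate on top 2: 0.896. bramble flowers: 1.82 > 0.896 → include.
Rate on top 3: 1.008. shallow corollas: 1.62 > 1.008 → include.
Rate on top 4: 1.19. clover heads: 0.878 < 1.19 → exclude; stop.
Optimal diet: deep corollas, lavender spikes, bramble flowers, shallow corollas — 4 of 5 types.

4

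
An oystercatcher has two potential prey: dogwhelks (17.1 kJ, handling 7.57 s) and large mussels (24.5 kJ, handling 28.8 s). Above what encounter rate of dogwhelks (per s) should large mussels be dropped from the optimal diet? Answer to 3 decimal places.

The zero-one rule: include large mussels iff E₂/h₂ > λE₁/(1+λh₁). Equality gives the switch point.
λE₁h₂ = E₂ + λE₂h₁ ⇒ λ = E₂/(E₁h₂ − E₂h₁) = 24.5/(492.5 − 185.5) = 0.0798 per s.

0.080 per s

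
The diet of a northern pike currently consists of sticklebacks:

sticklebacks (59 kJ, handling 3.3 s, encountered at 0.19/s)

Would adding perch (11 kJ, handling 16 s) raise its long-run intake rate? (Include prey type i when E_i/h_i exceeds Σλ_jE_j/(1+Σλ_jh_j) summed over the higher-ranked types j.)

No

Current rate: (0.19×59)/(1 + 0.19×3.3) = 6.89 kJ/s.
Profitability of perch: 11/16 = 0.6875 kJ/s.
0.6875 < 6.89, so adding perch would lower the average — exclude it.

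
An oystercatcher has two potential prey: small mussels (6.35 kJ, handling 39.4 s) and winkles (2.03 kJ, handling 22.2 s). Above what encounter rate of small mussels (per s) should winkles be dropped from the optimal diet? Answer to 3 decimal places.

The zero-one rule: include winkles iff E₂/h₂ > λE₁/(1+λh₁). Equality gives the switch point.
λE₁h₂ = E₂ + λE₂h₁ ⇒ λ = E₂/(E₁h₂ − E₂h₁) = 2.03/(141 − 79.98) = 0.03329 per s.

0.033 per s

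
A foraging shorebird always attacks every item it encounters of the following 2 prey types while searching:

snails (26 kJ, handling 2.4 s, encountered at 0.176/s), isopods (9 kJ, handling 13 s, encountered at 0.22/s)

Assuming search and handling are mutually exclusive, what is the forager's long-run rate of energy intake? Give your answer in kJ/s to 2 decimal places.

1.53 kJ/s

R = Σλ_iE_i / (1 + Σλ_ih_i)
Numerator: 0.176×26 + 0.22×9 = 6.556
Denominator: 1 + 0.176×2.4 + 0.22×13 = 4.282
R = 6.556/4.282 = 1.531 kJ/s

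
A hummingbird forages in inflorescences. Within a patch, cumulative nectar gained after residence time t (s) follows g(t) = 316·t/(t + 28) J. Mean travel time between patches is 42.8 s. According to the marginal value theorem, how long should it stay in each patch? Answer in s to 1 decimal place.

34.6 s

Maximise g(t)/(T+t): set derivative to zero → g'(t)(T+t) = g(t).
g'(t) = 316·28/(t + 28)². Setting 316·28/(t+28)² = 316t/[(t+28)(42.8+t)] gives 28(42.8+t) = t(t+28), so t² = 28×42.8 = 1198.
t* = √1198 = 34.62 s.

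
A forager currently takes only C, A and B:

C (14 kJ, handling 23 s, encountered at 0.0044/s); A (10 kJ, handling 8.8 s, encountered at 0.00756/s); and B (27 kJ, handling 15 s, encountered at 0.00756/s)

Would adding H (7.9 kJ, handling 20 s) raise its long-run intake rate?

Current rate: (0.0044×14 + 0.00756×10 + 0.00756×27)/(1 + 0.0044×23 + 0.00756×8.8 + 0.00756×15) = 0.2664 kJ/s.
H: E/h = 7.9/20 = 0.395 kJ/s.
Since 0.395 > R, including H increases the long-run rate.

Yes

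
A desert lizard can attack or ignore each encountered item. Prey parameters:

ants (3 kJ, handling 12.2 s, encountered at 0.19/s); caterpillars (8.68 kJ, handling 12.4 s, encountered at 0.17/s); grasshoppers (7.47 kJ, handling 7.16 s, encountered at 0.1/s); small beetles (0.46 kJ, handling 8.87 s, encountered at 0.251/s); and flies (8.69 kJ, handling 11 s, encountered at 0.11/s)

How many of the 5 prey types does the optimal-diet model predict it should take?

3

Profitabilities (E/h, kJ/s): grasshoppers 1.04, flies 0.79, caterpillars 0.7, ants 0.246, small beetles 0.0519. Add prey in this order while the next type's profitability exceeds the intake rate on those already taken.
Rate on top 1: 0.4353. flies: 0.79 > 0.4353 → include.
Rate on top 2: 0.582. caterpillars: 0.7 > 0.582 → include.
Rate on top 3: 0.6314. ants: 0.246 < 0.6314 → exclude; stop.
Optimal diet: grasshoppers, flies, caterpillars — 3 of 5 types.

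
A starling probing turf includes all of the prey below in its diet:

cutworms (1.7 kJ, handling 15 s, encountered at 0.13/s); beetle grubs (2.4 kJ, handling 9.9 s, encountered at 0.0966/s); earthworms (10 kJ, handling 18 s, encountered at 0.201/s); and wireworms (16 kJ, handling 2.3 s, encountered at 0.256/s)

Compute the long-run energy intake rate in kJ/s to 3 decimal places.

0.808 kJ/s

R = Σλ_iE_i / (1 + Σλ_ih_i)
Numerator: 0.13×1.7 + 0.0966×2.4 + 0.201×10 + 0.256×16 = 6.559
Denominator: 1 + 0.13×15 + 0.0966×9.9 + 0.201×18 + 0.256×2.3 = 8.113
R = 6.559/8.113 = 0.8084 kJ/s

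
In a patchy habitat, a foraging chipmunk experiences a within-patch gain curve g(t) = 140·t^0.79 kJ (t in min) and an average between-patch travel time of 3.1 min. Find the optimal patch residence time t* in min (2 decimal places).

11.66 min

By the marginal value theorem, leave when the instantaneous gain rate g'(t) equals the habitat-wide average g(t)/(T + t).
g'(t) = 0.79·140·t^-0.21. Setting 0.79·140·t^-0.21 = 140·t^0.79/(3.1+t) gives 0.79(3.1+t) = t, so 0.21·t = 0.79×3.1.
t* = 0.79×3.1/0.21 = 11.66 min.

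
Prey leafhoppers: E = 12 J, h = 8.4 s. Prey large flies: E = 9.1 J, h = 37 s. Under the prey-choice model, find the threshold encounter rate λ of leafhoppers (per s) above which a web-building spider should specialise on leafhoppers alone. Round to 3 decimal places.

At the threshold, the rate on leafhoppers alone equals the profitability of large flies: λ·12/(1 + λ·8.4) = 9.1/37 = 0.2459.
Rearranging, λ(12 − 0.2459×8.4) = 0.2459, so λ = 0.2459/9.934 = 0.02476 per s.

0.025 per s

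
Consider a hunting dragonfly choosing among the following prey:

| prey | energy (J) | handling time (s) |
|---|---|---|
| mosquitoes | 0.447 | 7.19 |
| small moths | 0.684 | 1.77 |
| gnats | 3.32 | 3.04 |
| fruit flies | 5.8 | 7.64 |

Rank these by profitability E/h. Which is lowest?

In descending order of E/h:
gnats: 3.32/3.04 = 1.09 J/s
fruit flies: 5.8/7.64 = 0.759 J/s
small moths: 0.684/1.77 = 0.386 J/s
mosquitoes: 0.447/7.19 = 0.0622 J/s

mosquitoes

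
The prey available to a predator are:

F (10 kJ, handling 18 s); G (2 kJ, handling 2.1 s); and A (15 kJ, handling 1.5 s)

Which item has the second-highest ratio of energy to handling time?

G

Profitability E/h (kJ/s): F = 10/18 = 0.556, G = 2/2.1 = 0.952, A = 15/1.5 = 10.
Ranked: A > G > F.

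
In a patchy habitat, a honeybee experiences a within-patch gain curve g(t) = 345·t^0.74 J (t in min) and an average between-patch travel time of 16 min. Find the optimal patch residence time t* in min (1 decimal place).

45.5 min

By the marginal value theorem, leave when the instantaneous gain rate g'(t) equals the habitat-wide average g(t)/(T + t).
g'(t) = 0.74·345·t^-0.26. Setting 0.74·345·t^-0.26 = 345·t^0.74/(16+t) gives 0.74(16+t) = t, so 0.26·t = 0.74×16.
t* = 0.74×16/0.26 = 45.54 min.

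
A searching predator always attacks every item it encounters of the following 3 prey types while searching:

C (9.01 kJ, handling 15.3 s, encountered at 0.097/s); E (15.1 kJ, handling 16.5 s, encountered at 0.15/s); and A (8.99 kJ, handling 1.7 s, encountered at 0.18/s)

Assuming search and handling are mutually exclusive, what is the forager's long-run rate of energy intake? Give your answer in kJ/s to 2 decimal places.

0.90 kJ/s

R = (0.097×9.01 + 0.15×15.1 + 0.18×8.99) / (1 + 0.097×15.3 + 0.15×16.5 + 0.18×1.7) = 4.757/5.265 = 0.9035 kJ/s.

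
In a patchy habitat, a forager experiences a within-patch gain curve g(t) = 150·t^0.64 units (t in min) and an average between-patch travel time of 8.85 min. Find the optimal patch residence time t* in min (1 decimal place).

Maximise g(t)/(T+t): set derivative to zero → g'(t)(T+t) = g(t).
g'(t) = 0.64·150·t^-0.36. Setting 0.64·150·t^-0.36 = 150·t^0.64/(8.85+t) gives 0.64(8.85+t) = t, so 0.36·t = 0.64×8.85.
t* = 0.64×8.85/0.36 = 15.73 min.

15.7 min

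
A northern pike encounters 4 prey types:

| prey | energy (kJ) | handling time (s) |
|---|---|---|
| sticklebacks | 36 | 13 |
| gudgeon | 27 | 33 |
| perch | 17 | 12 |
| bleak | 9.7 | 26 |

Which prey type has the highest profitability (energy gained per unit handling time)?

Profitability E/h (kJ/s): sticklebacks = 36/13 = 2.77, gudgeon = 27/33 = 0.818, perch = 17/12 = 1.42, bleak = 9.7/26 = 0.373.
Ranked: sticklebacks > perch > gudgeon > bleak.

sticklebacks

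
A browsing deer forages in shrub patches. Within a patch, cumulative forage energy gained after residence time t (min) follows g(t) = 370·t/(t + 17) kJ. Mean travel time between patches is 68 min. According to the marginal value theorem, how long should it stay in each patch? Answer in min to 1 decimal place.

34.0 min

By the marginal value theorem, leave when the instantaneous gain rate g'(t) equals the habitat-wide average g(t)/(T + t).
g'(t) = 370·17/(t + 17)². Setting 370·17/(t+17)² = 370t/[(t+17)(68+t)] gives 17(68+t) = t(t+17), so t² = 17×68 = 1156.
t* = √1156 = 34 min.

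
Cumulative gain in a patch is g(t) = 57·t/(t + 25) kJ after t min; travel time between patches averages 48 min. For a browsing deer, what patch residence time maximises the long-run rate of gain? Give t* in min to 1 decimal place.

34.6 min

Optimal t* satisfies g'(t*) = g(t*)/(T + t*).
g'(t) = 57·25/(t + 25)². Setting 57·25/(t+25)² = 57t/[(t+25)(48+t)] gives 25(48+t) = t(t+25), so t² = 25×48 = 1200.
t* = √1200 = 34.64 min.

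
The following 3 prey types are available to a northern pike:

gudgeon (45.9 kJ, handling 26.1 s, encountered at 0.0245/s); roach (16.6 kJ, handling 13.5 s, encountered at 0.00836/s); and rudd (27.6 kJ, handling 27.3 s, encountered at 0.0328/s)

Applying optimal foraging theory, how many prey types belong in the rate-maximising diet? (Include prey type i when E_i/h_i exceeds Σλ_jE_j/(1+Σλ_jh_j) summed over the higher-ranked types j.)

3

Rank by E/h (kJ/s): gudgeon 1.76, roach 1.23, rudd 1.01. Include each in turn until the next type's E/h falls below the running intake rate.
Rate on top 1: 0.6859. roach: 1.23 > 0.6859 → include.
Rate on top 2: 0.7209. rudd: 1.01 > 0.7209 → include.
Optimal diet: gudgeon, roach, rudd — 3 of 3 types.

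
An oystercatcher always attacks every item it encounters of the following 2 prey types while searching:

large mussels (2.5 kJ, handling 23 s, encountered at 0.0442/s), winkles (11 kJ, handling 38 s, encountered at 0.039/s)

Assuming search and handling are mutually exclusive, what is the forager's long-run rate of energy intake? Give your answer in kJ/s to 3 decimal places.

0.154 kJ/s

R = Σλ_iE_i / (1 + Σλ_ih_i)
Numerator: 0.0442×2.5 + 0.039×11 = 0.5395
Denominator: 1 + 0.0442×23 + 0.039×38 = 3.499
R = 0.5395/3.499 = 0.1542 kJ/s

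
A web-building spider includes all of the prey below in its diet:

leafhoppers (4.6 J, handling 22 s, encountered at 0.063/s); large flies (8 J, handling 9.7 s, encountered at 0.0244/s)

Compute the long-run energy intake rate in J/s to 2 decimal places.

R = Σλ_iE_i / (1 + Σλ_ih_i)
Numerator: 0.063×4.6 + 0.0244×8 = 0.485
Denominator: 1 + 0.063×22 + 0.0244×9.7 = 2.623
R = 0.485/2.623 = 0.1849 J/s

0.18 J/s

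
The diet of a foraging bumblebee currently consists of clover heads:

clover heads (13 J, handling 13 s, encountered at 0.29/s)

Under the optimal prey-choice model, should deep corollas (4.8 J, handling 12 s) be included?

No

Current rate: (0.29×13)/(1 + 0.29×13) = 0.7904 J/s.
Profitability of deep corollas: 4.8/12 = 0.4 J/s.
Since 0.4 < R, time spent handling deep corollas is better spent searching.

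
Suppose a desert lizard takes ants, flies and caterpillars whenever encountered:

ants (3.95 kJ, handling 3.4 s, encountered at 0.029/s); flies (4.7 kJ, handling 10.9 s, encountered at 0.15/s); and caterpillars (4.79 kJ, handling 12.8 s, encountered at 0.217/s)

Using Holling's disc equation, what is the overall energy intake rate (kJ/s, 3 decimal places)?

R = (0.029×3.95 + 0.15×4.7 + 0.217×4.79) / (1 + 0.029×3.4 + 0.15×10.9 + 0.217×12.8) = 1.859/5.511 = 0.3373 kJ/s.

0.337 kJ/s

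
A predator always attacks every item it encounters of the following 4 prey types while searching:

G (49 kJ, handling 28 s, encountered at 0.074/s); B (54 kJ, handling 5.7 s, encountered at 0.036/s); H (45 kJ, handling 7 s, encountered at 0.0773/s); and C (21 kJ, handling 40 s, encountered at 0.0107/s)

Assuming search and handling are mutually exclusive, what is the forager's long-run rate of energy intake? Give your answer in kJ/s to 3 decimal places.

2.184 kJ/s

R = (0.074×49 + 0.036×54 + 0.0773×45 + 0.0107×21) / (1 + 0.074×28 + 0.036×5.7 + 0.0773×7 + 0.0107×40) = 9.273/4.246 = 2.184 kJ/s.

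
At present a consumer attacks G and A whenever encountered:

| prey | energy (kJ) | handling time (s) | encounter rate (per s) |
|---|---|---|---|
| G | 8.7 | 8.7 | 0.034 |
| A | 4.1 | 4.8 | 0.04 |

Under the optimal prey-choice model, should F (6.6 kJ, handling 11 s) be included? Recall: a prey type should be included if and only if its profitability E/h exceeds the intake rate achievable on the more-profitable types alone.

Current rate: (0.034×8.7 + 0.04×4.1)/(1 + 0.034×8.7 + 0.04×4.8) = 0.309 kJ/s.
F: E/h = 6.6/11 = 0.6 kJ/s.
Since 0.6 > R, including F increases the long-run rate.

Yes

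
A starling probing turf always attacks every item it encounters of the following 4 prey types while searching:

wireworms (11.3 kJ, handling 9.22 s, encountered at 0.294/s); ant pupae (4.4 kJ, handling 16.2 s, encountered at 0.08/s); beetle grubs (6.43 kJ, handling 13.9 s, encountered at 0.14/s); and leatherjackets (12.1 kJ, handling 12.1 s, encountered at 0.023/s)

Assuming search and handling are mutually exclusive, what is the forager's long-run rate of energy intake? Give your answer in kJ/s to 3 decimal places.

0.671 kJ/s

R = (0.294×11.3 + 0.08×4.4 + 0.14×6.43 + 0.023×12.1) / (1 + 0.294×9.22 + 0.08×16.2 + 0.14×13.9 + 0.023×12.1) = 4.853/7.231 = 0.6711 kJ/s.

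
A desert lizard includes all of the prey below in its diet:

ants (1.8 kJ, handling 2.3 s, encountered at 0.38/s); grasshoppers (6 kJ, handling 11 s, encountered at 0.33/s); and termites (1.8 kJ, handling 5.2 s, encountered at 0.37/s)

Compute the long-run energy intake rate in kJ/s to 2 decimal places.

R = (0.38×1.8 + 0.33×6 + 0.37×1.8) / (1 + 0.38×2.3 + 0.33×11 + 0.37×5.2) = 3.33/7.428 = 0.4483 kJ/s.

0.45 kJ/s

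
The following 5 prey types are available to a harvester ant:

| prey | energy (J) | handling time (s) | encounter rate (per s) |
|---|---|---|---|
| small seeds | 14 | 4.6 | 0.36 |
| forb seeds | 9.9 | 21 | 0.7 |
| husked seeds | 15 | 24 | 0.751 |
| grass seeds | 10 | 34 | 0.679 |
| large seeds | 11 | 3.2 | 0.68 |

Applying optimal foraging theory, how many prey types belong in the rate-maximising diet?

E/h in descending order: large seeds 3.44, small seeds 3.04, husked seeds 0.625, forb seeds 0.471, grass seeds 0.294 J/s. The optimal diet is the largest prefix of this list for which every included type satisfies E_i/h_i > R on the types above it.
Rate on top 1: 2.355. small seeds: 3.04 > 2.355 → include.
Rate on top 2: 2.591. husked seeds: 0.625 < 2.591 → exclude; stop.
Optimal diet: large seeds, small seeds — 2 of 5 types.

2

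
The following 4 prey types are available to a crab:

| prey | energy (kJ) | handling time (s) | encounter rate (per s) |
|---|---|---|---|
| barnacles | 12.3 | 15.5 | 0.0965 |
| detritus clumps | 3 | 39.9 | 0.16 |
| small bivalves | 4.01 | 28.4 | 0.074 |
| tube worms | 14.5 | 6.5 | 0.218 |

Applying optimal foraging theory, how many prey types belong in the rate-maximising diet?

1

E/h in descending order: tube worms 2.23, barnacles 0.794, small bivalves 0.141, detritus clumps 0.0752 kJ/s. The optimal diet is the largest prefix of this list for which every included type satisfies E_i/h_i > R on the types above it.
Rate on top 1: 1.308. barnacles: 0.794 < 1.308 → exclude; stop.
Optimal diet: tube worms — 1 of 4 types.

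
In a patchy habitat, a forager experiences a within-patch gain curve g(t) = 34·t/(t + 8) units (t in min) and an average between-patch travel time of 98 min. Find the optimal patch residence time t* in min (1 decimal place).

Optimal t* satisfies g'(t*) = g(t*)/(T + t*).
g'(t) = 34·8/(t + 8)². Setting 34·8/(t+8)² = 34t/[(t+8)(98+t)] gives 8(98+t) = t(t+8), so t² = 8×98 = 784.
t* = √784 = 28 min.

28.0 min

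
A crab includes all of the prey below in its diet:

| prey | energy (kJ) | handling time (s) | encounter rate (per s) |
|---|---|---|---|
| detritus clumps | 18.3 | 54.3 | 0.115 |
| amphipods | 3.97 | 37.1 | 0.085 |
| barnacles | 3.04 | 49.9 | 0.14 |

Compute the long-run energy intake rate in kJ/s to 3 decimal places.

0.165 kJ/s

R = Σλ_iE_i / (1 + Σλ_ih_i)
Numerator: 0.115×18.3 + 0.085×3.97 + 0.14×3.04 = 2.868
Denominator: 1 + 0.115×54.3 + 0.085×37.1 + 0.14×49.9 = 17.38
R = 2.868/17.38 = 0.165 kJ/s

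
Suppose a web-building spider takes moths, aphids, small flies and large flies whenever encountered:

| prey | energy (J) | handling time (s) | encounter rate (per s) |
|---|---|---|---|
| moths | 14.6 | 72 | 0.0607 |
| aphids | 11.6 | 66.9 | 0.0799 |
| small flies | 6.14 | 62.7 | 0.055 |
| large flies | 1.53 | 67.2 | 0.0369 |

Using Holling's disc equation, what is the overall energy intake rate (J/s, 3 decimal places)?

0.133 J/s

Energy encountered per unit search time: 0.0607×14.6 + 0.0799×11.6 + 0.055×6.14 + 0.0369×1.53 = 2.207 J/s.
Handling time per unit search time: 0.0607×72 + 0.0799×66.9 + 0.055×62.7 + 0.0369×67.2 = 15.64.
Rate = 2.207/(1 + 15.64) = 0.1326 J/s.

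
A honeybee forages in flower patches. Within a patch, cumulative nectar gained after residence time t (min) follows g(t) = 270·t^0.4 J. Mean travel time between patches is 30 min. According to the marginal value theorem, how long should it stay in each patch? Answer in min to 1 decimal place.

By the marginal value theorem, leave when the instantaneous gain rate g'(t) equals the habitat-wide average g(t)/(T + t).
g'(t) = 0.4·270·t^-0.6. Setting 0.4·270·t^-0.6 = 270·t^0.4/(30+t) gives 0.4(30+t) = t, so 0.60·t = 0.4×30.
t* = 0.4×30/0.60 = 20 min.

20.0 min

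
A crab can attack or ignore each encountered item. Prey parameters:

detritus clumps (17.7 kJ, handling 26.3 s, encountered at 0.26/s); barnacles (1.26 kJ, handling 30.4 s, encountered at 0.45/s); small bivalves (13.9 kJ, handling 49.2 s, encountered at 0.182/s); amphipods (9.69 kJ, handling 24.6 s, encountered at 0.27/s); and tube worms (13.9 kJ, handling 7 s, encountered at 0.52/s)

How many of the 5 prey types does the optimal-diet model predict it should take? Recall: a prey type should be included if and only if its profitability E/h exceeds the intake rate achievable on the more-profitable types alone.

E/h in descending order: tube worms 1.99, detritus clumps 0.673, amphipods 0.394, small bivalves 0.283, barnacles 0.0414 kJ/s. The optimal diet is the largest prefix of this list for which every included type satisfies E_i/h_i > R on the types above it.
Rate on top 1: 1.558. detritus clumps: 0.673 < 1.558 → exclude; stop.
Optimal diet: tube worms — 1 of 5 types.

1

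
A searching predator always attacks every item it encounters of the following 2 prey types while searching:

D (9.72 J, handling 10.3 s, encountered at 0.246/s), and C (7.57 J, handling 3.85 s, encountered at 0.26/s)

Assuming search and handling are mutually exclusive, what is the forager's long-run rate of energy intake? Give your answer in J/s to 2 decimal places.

0.96 J/s

R = Σλ_iE_i / (1 + Σλ_ih_i)
Numerator: 0.246×9.72 + 0.26×7.57 = 4.359
Denominator: 1 + 0.246×10.3 + 0.26×3.85 = 4.535
R = 4.359/4.535 = 0.9613 J/s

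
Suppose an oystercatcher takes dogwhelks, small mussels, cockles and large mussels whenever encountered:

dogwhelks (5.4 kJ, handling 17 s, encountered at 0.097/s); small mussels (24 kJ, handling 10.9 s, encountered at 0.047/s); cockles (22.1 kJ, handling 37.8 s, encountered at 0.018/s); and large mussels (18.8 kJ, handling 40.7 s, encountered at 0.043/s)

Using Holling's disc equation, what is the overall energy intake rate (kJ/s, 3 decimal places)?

R = (0.097×5.4 + 0.047×24 + 0.018×22.1 + 0.043×18.8) / (1 + 0.097×17 + 0.047×10.9 + 0.018×37.8 + 0.043×40.7) = 2.858/5.592 = 0.5111 kJ/s.

0.511 kJ/s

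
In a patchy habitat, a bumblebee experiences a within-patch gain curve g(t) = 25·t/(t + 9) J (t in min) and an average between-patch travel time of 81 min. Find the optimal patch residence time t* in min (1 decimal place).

27.0 min

By the marginal value theorem, leave when the instantaneous gain rate g'(t) equals the habitat-wide average g(t)/(T + t).
g'(t) = 25·9/(t + 9)². Setting 25·9/(t+9)² = 25t/[(t+9)(81+t)] gives 9(81+t) = t(t+9), so t² = 9×81 = 729.
t* = √729 = 27 min.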